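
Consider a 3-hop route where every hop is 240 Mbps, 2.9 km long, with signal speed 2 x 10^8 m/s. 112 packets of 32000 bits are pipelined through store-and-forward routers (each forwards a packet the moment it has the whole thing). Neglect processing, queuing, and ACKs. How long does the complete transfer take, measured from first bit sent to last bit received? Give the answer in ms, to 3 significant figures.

Per-hop transmission t_tx = L/R = 32000/240000000 = 0.133333 ms.
Per-hop propagation t_prop = 2900/200000000 = 0.0145 ms.
Pipeline fill: first packet needs 3·t_tx to clear all hops; remaining 111 packets each add one t_tx.
Total = (3+112-1)·t_tx + 3·t_prop = 114·0.133333 + 3·0.0145 = 15.2 ms.

15.2 ms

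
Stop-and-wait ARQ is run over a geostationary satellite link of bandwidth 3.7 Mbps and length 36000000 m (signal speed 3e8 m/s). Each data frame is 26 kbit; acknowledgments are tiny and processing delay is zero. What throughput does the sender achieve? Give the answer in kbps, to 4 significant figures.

105.3 kbps

t_tx = L/R = 26000/3700000 = 0.00702703 s.
t_prop = 36000000/300000000 = 0.12 s; RTT = 0.24 s.
Cycle = t_tx + RTT = 0.247027 s.
Throughput = L / cycle = 26000 / 0.247027 = 105.3 kbps.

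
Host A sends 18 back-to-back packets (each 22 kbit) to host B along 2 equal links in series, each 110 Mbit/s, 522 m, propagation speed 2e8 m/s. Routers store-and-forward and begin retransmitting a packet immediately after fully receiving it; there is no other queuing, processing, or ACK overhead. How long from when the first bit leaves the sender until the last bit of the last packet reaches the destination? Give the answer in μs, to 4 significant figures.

Per-hop transmission t_tx = L/R = 22000/110000000 = 200 μs.
Per-hop propagation t_prop = 522/200000000 = 2.61 μs.
Pipeline fill: first packet needs 2·t_tx to clear all hops; remaining 17 packets each add one t_tx.
Total = (2+18-1)·t_tx + 2·t_prop = 19·200 + 2·2.61 = 3805 μs.

3805 μs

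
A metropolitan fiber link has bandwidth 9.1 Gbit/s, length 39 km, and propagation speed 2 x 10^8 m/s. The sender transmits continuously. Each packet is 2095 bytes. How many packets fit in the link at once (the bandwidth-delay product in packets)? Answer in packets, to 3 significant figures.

Propagation delay = 39000 / 200000000 = 0.000195 s.
BDP = R × t_prop = 9100000000 × 0.000195 = 1774500 bits.
In packets of 16760 bits: 106 packets.

106 packets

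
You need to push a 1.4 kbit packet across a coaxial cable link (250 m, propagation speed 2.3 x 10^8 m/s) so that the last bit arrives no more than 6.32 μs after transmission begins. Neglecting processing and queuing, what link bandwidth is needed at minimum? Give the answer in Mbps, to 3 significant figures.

268 Mbps

Propagation delay = 250 / 2.3e+08 = 1.08696 μs.
Transmission budget = 6.32 − 1.08696 = 5.23304 μs.
R ≥ L / t_tx = 1400 bits / 5.23304e-06 s = 268 Mbps.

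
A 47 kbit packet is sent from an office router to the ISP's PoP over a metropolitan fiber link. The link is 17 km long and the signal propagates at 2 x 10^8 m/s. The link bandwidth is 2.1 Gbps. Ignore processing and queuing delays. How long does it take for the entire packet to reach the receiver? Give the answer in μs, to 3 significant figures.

L = 47000 bits.
Transmission delay = L/R = 47000 / 2100000000 = 22.381 μs.
Propagation delay = d/s = 17000 m / 200000000 m/s = 85 μs.
Total = 107 μs.

107 μs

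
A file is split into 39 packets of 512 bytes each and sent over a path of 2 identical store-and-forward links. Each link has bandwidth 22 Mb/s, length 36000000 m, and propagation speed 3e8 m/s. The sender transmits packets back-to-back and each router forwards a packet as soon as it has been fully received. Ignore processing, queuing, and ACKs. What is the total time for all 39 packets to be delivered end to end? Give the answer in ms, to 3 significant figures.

247 ms

Per-hop transmission t_tx = L/R = 4096/22000000 = 0.186182 ms.
Per-hop propagation t_prop = 36000000/300000000 = 120 ms.
Pipeline fill: first packet needs 2·t_tx to clear all hops; remaining 38 packets each add one t_tx.
Total = (2+39-1)·t_tx + 2·t_prop = 40·0.186182 + 2·120 = 247 ms.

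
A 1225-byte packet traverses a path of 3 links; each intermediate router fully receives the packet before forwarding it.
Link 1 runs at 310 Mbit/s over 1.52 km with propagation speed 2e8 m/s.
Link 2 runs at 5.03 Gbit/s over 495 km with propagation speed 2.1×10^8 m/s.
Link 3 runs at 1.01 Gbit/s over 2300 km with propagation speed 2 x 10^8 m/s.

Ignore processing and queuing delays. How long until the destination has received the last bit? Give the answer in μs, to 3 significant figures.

L = 1225 × 8 = 9800 bits.
Transmission delays (L/R per hop): 31.6129, 1.94831, 9.70297 μs; sum = 43.2642 μs.
Propagation delays (d/s per hop): 7.6, 2357.14, 11500 μs; sum = 13864.7 μs.
End-to-end = 13900 μs.

13900 μs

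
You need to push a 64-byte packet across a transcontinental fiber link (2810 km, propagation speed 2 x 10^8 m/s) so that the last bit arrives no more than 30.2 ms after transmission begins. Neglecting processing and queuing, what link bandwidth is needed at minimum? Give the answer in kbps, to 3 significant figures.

L = 512 bits.
Propagation delay = 2810000 / 200000000 = 14.05 ms.
Transmission budget = 30.2 − 14.05 = 16.15 ms.
R ≥ L / t_tx = 512 bits / 0.01615 s = 31.7 kbps.

31.7 kbps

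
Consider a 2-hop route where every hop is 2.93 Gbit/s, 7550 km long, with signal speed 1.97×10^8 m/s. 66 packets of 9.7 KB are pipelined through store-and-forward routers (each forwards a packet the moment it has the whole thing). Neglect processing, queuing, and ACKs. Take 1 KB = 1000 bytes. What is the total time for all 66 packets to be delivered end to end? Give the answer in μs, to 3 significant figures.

78400 μs

Per-hop transmission t_tx = L/R = 77600/2930000000 = 26.4846 μs.
Per-hop propagation t_prop = 7550000/197000000 = 38324.9 μs.
Pipeline fill: first packet needs 2·t_tx to clear all hops; remaining 65 packets each add one t_tx.
Total = (2+66-1)·t_tx + 2·t_prop = 67·26.4846 + 2·38324.9 = 78400 μs.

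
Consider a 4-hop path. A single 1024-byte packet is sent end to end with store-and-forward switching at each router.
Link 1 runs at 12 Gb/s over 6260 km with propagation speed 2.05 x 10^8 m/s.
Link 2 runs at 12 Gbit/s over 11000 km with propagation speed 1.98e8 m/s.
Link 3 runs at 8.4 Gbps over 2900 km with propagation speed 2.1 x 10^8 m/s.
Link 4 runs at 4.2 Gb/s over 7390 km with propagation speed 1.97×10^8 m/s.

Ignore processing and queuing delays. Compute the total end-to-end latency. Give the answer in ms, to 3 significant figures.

137 ms

L = 1024 × 8 = 8192 bits.
Transmission delays (L/R per hop): 0.000682667, 0.000682667, 0.000975238, 0.00195048 ms; sum = 0.00429105 ms.
Propagation delays (d/s per hop): 30.5366, 55.5556, 13.8095, 37.5127 ms; sum = 137.414 ms.
End-to-end = 137 ms.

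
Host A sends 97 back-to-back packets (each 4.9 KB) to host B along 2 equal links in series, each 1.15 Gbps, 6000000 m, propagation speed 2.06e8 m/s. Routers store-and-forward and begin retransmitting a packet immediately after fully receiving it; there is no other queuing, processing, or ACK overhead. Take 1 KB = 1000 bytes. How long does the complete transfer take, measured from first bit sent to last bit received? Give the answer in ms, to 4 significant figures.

Per-hop transmission t_tx = L/R = 39200/1150000000 = 0.034087 ms.
Per-hop propagation t_prop = 6000000/206000000 = 29.1262 ms.
Pipeline fill: first packet needs 2·t_tx to clear all hops; remaining 96 packets each add one t_tx.
Total = (2+97-1)·t_tx + 2·t_prop = 98·0.034087 + 2·29.1262 = 61.59 ms.

61.59 ms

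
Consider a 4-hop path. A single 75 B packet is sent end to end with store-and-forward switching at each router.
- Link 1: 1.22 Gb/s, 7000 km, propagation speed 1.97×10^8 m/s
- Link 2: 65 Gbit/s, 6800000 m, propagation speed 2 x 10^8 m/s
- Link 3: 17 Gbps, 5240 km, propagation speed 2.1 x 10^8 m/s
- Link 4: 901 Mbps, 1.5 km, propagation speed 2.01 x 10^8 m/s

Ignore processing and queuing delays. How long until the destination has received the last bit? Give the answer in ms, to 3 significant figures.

94.5 ms

L = 75 × 8 = 600 bits.
Transmission delays (L/R per hop): 0.000491803, 9.23077e-06, 3.52941e-05, 0.000665927 ms; sum = 0.00120225 ms.
Propagation delays (d/s per hop): 35.533, 34, 24.9524, 0.00746269 ms; sum = 94.4928 ms.
End-to-end = 94.5 ms.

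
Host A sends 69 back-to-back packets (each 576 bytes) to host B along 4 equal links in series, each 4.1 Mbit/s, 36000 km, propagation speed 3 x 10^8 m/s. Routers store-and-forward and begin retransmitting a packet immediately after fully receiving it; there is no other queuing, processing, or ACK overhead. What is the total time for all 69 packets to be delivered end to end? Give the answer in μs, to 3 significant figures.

561000 μs

Per-hop transmission t_tx = L/R = 4608/4.1e+06 = 1123.9 μs.
Per-hop propagation t_prop = 36000000/300000000 = 120000 μs.
Pipeline fill: first packet needs 4·t_tx to clear all hops; remaining 68 packets each add one t_tx.
Total = (4+69-1)·t_tx + 4·t_prop = 72·1123.9 + 4·120000 = 561000 μs.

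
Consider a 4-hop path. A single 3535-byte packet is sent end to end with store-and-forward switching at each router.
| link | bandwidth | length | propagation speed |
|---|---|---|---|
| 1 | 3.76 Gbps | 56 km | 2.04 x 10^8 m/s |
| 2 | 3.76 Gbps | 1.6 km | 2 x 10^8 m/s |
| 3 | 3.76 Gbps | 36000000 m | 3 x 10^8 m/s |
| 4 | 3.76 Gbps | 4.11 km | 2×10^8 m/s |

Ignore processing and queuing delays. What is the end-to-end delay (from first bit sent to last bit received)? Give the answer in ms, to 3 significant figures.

120 ms

L = 3535 × 8 = 28280 bits.
Transmission delay per hop = L/R = 28280/3760000000 = 0.00752128 ms; 4 hops → 0.0300851 ms.
Propagation delays (d/s per hop): 0.27451, 0.008, 120, 0.02055 ms; sum = 120.303 ms.
End-to-end = 120 ms.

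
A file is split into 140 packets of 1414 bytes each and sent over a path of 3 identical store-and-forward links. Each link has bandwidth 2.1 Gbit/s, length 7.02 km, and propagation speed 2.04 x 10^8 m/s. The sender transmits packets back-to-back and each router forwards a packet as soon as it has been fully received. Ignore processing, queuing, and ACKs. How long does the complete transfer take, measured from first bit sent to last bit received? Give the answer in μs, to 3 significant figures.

Per-hop transmission t_tx = L/R = 11312/2100000000 = 5.38667 μs.
Per-hop propagation t_prop = 7020/204000000 = 34.4118 μs.
Pipeline fill: first packet needs 3·t_tx to clear all hops; remaining 139 packets each add one t_tx.
Total = (3+140-1)·t_tx + 3·t_prop = 142·5.38667 + 3·34.4118 = 868 μs.

868 μs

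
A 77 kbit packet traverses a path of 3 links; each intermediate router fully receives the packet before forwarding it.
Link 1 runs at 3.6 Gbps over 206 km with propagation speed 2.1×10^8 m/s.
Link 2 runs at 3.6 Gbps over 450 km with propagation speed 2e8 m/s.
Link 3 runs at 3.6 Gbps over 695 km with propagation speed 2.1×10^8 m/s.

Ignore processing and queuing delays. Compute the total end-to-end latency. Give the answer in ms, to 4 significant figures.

6.605 ms

L = 77000 bits.
Transmission delay per hop = L/R = 77000/3600000000 = 0.0213889 ms; 3 hops → 0.0641667 ms.
Propagation delays (d/s per hop): 0.980952, 2.25, 3.30952 ms; sum = 6.54048 ms.
End-to-end = 6.605 ms.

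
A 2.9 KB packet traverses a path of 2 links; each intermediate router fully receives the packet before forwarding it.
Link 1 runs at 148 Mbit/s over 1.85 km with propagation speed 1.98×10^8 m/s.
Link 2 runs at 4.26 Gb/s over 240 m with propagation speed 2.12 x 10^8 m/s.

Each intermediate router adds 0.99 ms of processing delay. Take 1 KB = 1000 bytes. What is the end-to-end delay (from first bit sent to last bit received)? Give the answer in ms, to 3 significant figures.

1.16 ms

L = 23200 bits.
Transmission delays (L/R per hop): 0.156757, 0.00544601 ms; sum = 0.162203 ms.
Propagation delays (d/s per hop): 0.00934343, 0.00113208 ms; sum = 0.0104755 ms.
Processing at 1 router(s): 1 × 0.99 ms = 0.99 ms.
End-to-end = 1.16 ms.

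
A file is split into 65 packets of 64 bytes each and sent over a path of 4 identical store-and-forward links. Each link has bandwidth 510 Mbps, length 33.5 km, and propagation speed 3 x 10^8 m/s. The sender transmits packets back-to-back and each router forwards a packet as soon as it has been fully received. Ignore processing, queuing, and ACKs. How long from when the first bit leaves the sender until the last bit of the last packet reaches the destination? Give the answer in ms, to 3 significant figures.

0.515 ms

Per-hop transmission t_tx = L/R = 512/510000000 = 0.00100392 ms.
Per-hop propagation t_prop = 33500/300000000 = 0.111667 ms.
Pipeline fill: first packet needs 4·t_tx to clear all hops; remaining 64 packets each add one t_tx.
Total = (4+65-1)·t_tx + 4·t_prop = 68·0.00100392 + 4·0.111667 = 0.515 ms.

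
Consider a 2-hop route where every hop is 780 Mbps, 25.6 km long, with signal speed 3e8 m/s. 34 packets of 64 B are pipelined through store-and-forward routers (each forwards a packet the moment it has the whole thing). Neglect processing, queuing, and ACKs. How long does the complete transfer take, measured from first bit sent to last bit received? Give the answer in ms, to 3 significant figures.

Per-hop transmission t_tx = L/R = 512/780000000 = 0.00065641 ms.
Per-hop propagation t_prop = 25600/300000000 = 0.0853333 ms.
Pipeline fill: first packet needs 2·t_tx to clear all hops; remaining 33 packets each add one t_tx.
Total = (2+34-1)·t_tx + 2·t_prop = 35·0.00065641 + 2·0.0853333 = 0.194 ms.

0.194 ms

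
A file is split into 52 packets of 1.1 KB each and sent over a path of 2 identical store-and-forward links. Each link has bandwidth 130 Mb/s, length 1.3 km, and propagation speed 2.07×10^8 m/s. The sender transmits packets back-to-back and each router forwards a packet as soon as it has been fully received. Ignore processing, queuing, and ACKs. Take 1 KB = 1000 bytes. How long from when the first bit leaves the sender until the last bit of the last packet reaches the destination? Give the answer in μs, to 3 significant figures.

Per-hop transmission t_tx = L/R = 8800/130000000 = 67.6923 μs.
Per-hop propagation t_prop = 1300/2.07e+08 = 6.28019 μs.
Pipeline fill: first packet needs 2·t_tx to clear all hops; remaining 51 packets each add one t_tx.
Total = (2+52-1)·t_tx + 2·t_prop = 53·67.6923 + 2·6.28019 = 3600 μs.

3600 μs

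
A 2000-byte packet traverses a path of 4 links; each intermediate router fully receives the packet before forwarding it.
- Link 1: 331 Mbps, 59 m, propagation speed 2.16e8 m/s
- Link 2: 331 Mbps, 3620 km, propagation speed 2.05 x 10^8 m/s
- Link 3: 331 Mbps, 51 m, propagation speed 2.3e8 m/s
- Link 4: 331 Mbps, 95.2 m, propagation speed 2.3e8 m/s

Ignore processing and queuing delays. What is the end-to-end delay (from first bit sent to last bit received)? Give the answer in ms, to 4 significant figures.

L = 2000 × 8 = 16000 bits.
Transmission delay per hop = L/R = 16000/331000000 = 0.0483384 ms; 4 hops → 0.193353 ms.
Propagation delays (d/s per hop): 0.000273148, 17.6585, 0.000221739, 0.000413913 ms; sum = 17.6594 ms.
End-to-end = 17.85 ms.

17.85 ms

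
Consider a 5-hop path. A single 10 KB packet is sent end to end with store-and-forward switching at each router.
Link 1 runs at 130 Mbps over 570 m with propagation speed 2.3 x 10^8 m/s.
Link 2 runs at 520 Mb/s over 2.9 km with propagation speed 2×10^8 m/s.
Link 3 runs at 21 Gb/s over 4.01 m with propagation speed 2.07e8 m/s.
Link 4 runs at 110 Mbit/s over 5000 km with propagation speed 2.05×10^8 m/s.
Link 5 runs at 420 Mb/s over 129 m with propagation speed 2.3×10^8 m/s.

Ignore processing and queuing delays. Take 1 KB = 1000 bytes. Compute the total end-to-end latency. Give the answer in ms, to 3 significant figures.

26.1 ms

L = 80000 bits.
Transmission delays (L/R per hop): 0.615385, 0.153846, 0.00380952, 0.727273, 0.190476 ms; sum = 1.69079 ms.
Propagation delays (d/s per hop): 0.00247826, 0.0145, 1.9372e-05, 24.3902, 0.00056087 ms; sum = 24.4078 ms.
End-to-end = 26.1 ms.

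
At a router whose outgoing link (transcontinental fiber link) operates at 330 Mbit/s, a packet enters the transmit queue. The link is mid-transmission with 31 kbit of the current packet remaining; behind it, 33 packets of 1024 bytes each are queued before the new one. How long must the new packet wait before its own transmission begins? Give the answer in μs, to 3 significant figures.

913 μs

Each queued packet: L/R = 8192/330000000 = 24.8242 μs.
33 queued → 819.2 μs.
Plus remaining 31000 bits of current packet: 93.9394 μs.
Queuing delay = 913 μs.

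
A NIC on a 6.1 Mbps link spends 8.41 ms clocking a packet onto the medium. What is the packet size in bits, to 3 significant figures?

51300 bits

L = R × t_tx = 6100000 b/s × 0.00841 s = 51301 bits.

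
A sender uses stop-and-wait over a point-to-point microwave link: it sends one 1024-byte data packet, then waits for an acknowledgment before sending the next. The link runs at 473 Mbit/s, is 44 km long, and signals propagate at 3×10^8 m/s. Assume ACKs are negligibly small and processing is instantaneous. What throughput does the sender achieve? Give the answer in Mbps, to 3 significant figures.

26.4 Mbps

t_tx = L/R = 8192/473000000 = 1.73192e-05 s.
t_prop = 44000/300000000 = 0.000146667 s; RTT = 0.000293333 s.
Cycle = t_tx + RTT = 0.000310653 s.
Throughput = L / cycle = 8192 / 0.000310653 = 26.4 Mbps.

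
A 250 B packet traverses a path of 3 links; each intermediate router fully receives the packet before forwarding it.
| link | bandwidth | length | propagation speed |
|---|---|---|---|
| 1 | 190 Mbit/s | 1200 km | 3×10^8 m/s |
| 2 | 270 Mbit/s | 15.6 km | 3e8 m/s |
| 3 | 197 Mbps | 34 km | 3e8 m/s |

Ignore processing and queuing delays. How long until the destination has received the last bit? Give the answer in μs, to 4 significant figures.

L = 250 × 8 = 2000 bits.
Transmission delays (L/R per hop): 10.5263, 7.40741, 10.1523 μs; sum = 28.086 μs.
Propagation delays (d/s per hop): 4000, 52, 113.333 μs; sum = 4165.33 μs.
End-to-end = 4193 μs.

4193 μs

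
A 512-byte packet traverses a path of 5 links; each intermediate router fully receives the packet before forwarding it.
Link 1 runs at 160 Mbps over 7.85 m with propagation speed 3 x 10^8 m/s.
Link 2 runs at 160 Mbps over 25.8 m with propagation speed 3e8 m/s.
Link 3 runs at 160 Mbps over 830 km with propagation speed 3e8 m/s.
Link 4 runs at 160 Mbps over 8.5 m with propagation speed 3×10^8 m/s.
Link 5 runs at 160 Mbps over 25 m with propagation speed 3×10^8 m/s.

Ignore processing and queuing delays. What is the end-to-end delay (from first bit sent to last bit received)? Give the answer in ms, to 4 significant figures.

L = 512 × 8 = 4096 bits.
Transmission delay per hop = L/R = 4096/160000000 = 0.0256 ms; 5 hops → 0.128 ms.
Propagation delays (d/s per hop): 2.61667e-05, 8.6e-05, 2.76667, 2.83333e-05, 8.33333e-05 ms; sum = 2.76689 ms.
End-to-end = 2.895 ms.

2.895 ms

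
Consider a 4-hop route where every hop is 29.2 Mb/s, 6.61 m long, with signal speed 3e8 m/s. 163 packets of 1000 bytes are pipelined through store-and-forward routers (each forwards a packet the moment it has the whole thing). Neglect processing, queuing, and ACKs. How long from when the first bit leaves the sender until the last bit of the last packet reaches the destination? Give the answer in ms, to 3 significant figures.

Per-hop transmission t_tx = L/R = 8000/29200000 = 0.273973 ms.
Per-hop propagation t_prop = 6.61/300000000 = 2.20333e-05 ms.
Pipeline fill: first packet needs 4·t_tx to clear all hops; remaining 162 packets each add one t_tx.
Total = (4+163-1)·t_tx + 4·t_prop = 166·0.273973 + 4·2.20333e-05 = 45.5 ms.

45.5 ms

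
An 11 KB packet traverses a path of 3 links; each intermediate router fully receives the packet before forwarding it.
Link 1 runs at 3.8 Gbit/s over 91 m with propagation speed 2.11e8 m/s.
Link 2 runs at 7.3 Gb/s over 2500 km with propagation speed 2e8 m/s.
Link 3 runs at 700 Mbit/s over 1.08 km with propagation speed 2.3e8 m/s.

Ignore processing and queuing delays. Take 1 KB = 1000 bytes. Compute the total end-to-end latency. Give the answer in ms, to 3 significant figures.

12.7 ms

L = 88000 bits.
Transmission delays (L/R per hop): 0.0231579, 0.0120548, 0.125714 ms; sum = 0.160927 ms.
Propagation delays (d/s per hop): 0.00043128, 12.5, 0.00469565 ms; sum = 12.5051 ms.
End-to-end = 12.7 ms.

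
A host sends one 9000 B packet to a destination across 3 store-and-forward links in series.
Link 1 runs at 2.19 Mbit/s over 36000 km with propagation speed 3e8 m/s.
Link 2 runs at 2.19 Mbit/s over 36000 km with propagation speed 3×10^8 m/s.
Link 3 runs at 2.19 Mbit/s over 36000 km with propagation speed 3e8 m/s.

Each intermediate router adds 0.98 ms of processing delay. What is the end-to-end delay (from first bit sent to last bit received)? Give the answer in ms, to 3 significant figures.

461 ms

L = 9000 × 8 = 72000 bits.
Transmission delay per hop = L/R = 72000/2190000 = 32.8767 ms; 3 hops → 98.6301 ms.
Propagation delays (d/s per hop): 120, 120, 120 ms; sum = 360 ms.
Processing at 2 router(s): 2 × 0.98 ms = 1.96 ms.
End-to-end = 461 ms.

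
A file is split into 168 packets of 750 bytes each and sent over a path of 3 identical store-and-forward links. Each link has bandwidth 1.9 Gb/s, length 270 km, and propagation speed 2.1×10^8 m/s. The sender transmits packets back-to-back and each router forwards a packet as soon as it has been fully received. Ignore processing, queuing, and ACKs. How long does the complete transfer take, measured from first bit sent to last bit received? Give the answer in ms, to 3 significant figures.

Per-hop transmission t_tx = L/R = 6000/1900000000 = 0.00315789 ms.
Per-hop propagation t_prop = 270000/210000000 = 1.28571 ms.
Pipeline fill: first packet needs 3·t_tx to clear all hops; remaining 167 packets each add one t_tx.
Total = (3+168-1)·t_tx + 3·t_prop = 170·0.00315789 + 3·1.28571 = 4.39 ms.

4.39 ms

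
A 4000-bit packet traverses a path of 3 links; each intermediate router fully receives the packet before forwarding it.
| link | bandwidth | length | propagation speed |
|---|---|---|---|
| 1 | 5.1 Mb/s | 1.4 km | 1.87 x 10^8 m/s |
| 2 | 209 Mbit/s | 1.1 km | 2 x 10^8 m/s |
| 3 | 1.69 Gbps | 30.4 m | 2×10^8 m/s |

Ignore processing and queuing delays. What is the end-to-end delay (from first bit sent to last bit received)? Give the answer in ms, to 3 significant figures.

0.819 ms

Transmission delays (L/R per hop): 0.784314, 0.0191388, 0.00236686 ms; sum = 0.805819 ms.
Propagation delays (d/s per hop): 0.00748663, 0.0055, 0.000152 ms; sum = 0.0131386 ms.
End-to-end = 0.819 ms.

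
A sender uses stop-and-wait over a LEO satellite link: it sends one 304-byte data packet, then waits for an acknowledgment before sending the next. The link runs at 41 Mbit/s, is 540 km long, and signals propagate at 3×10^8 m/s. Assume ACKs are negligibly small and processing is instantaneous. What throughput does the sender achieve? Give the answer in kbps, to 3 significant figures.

665 kbps

t_tx = L/R = 2432/41000000 = 5.93171e-05 s.
t_prop = 540000/300000000 = 0.0018 s; RTT = 0.0036 s.
Cycle = t_tx + RTT = 0.00365932 s.
Throughput = L / cycle = 2432 / 0.00365932 = 665 kbps.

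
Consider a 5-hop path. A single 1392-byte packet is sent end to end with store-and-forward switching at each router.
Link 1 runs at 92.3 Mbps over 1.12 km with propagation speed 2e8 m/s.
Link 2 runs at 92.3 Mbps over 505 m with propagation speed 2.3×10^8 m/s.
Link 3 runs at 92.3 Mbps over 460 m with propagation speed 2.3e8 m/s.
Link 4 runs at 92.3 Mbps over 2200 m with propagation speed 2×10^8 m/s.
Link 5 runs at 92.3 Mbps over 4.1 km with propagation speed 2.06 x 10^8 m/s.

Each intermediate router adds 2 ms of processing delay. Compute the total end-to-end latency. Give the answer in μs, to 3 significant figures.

8640 μs

L = 1392 × 8 = 11136 bits.
Transmission delay per hop = L/R = 11136/92300000 = 120.65 μs; 5 hops → 603.25 μs.
Propagation delays (d/s per hop): 5.6, 2.19565, 2, 11, 19.9029 μs; sum = 40.6986 μs.
Processing at 4 router(s): 4 × 2 ms = 8000 μs.
End-to-end = 8640 μs.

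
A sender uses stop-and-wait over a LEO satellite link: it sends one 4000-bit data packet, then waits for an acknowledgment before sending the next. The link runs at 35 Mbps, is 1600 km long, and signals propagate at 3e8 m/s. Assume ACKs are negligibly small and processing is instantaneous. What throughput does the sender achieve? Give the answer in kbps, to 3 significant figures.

t_tx = L/R = 4000/35000000 = 0.000114286 s.
t_prop = 1600000/300000000 = 0.00533333 s; RTT = 0.0106667 s.
Cycle = t_tx + RTT = 0.010781 s.
Throughput = L / cycle = 4000 / 0.010781 = 371 kbps.

371 kbps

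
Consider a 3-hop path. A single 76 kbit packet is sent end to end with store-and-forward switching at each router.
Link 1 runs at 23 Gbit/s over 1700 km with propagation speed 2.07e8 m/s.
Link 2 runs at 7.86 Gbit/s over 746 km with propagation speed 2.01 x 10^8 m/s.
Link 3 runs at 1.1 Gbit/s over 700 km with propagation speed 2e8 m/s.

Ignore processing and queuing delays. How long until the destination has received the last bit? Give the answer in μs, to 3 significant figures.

15500 μs

L = 76000 bits.
Transmission delays (L/R per hop): 3.30435, 9.66921, 69.0909 μs; sum = 82.0645 μs.
Propagation delays (d/s per hop): 8212.56, 3711.44, 3500 μs; sum = 15424 μs.
End-to-end = 15500 μs.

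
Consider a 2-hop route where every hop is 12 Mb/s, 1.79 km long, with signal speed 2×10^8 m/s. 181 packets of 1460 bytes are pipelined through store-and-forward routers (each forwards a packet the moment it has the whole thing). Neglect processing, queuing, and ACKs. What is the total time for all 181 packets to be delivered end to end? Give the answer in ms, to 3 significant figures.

177 ms

Per-hop transmission t_tx = L/R = 11680/12000000 = 0.973333 ms.
Per-hop propagation t_prop = 1790/200000000 = 0.00895 ms.
Pipeline fill: first packet needs 2·t_tx to clear all hops; remaining 180 packets each add one t_tx.
Total = (2+181-1)·t_tx + 2·t_prop = 182·0.973333 + 2·0.00895 = 177 ms.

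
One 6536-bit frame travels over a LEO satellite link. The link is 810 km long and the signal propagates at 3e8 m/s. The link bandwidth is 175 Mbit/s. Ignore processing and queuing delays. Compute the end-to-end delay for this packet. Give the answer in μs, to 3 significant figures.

Transmission delay = L/R = 6536 / 175000000 = 37.3486 μs.
Propagation delay = d/s = 810000 m / 300000000 m/s = 2700 μs.
Total = 2740 μs.

2740 μs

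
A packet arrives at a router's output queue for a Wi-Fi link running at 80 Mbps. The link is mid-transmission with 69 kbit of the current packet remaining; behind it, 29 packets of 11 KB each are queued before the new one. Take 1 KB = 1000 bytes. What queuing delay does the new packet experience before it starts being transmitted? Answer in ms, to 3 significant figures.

32.8 ms

Each queued packet: L/R = 88000/80000000 = 1.1 ms.
29 queued → 31.9 ms.
Plus remaining 69000 bits of current packet: 0.8625 ms.
Queuing delay = 32.8 ms.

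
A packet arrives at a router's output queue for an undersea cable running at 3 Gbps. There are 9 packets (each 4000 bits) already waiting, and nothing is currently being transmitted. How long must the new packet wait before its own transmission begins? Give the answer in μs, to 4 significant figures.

12.00 μs

Each queued packet: L/R = 4000/3000000000 = 1.33333 μs.
9 queued → 12 μs.
Queuing delay = 12.00 μs.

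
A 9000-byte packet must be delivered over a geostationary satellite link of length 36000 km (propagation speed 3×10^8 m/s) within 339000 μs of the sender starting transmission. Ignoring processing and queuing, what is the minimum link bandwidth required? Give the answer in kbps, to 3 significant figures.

L = 72000 bits.
Propagation delay = 36000000 / 300000000 = 120000 μs.
Transmission budget = 339000 − 120000 = 219000 μs.
R ≥ L / t_tx = 72000 bits / 0.219 s = 329 kbps.

329 kbps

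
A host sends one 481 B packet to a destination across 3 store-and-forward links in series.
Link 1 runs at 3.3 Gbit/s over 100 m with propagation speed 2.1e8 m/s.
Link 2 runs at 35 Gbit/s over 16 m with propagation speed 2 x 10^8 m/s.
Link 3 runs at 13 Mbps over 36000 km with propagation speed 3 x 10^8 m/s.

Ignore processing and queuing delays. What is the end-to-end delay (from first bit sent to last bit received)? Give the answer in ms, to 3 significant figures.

120 ms

L = 481 × 8 = 3848 bits.
Transmission delays (L/R per hop): 0.00116606, 0.000109943, 0.296 ms; sum = 0.297276 ms.
Propagation delays (d/s per hop): 0.00047619, 8e-05, 120 ms; sum = 120.001 ms.
End-to-end = 120 ms.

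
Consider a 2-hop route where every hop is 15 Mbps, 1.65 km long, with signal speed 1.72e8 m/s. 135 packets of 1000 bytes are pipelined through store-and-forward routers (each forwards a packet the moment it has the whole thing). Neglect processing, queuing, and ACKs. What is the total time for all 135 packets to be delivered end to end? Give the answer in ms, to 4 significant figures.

72.55 ms

Per-hop transmission t_tx = L/R = 8000/15000000 = 0.533333 ms.
Per-hop propagation t_prop = 1650/172000000 = 0.00959302 ms.
Pipeline fill: first packet needs 2·t_tx to clear all hops; remaining 134 packets each add one t_tx.
Total = (2+135-1)·t_tx + 2·t_prop = 136·0.533333 + 2·0.00959302 = 72.55 ms.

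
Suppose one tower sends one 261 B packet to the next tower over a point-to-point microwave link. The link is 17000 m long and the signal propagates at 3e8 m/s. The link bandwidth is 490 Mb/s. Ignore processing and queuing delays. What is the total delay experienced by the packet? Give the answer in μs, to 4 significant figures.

L = 261 × 8 = 2088 bits.
Transmission delay = L/R = 2088 / 490000000 = 4.26122 μs.
Propagation delay = d/s = 17000 m / 300000000 m/s = 56.6667 μs.
Total = 60.93 μs.

60.93 μs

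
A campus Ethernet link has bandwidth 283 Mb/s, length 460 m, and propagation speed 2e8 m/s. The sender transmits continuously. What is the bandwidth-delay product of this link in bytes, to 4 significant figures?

81.36 bytes

Propagation delay = 460 / 200000000 = 2.3e-06 s.
BDP = R × t_prop = 283000000 × 2.3e-06 = 650.9 bits.
In bytes: 650.9/8 = 81.36 bytes.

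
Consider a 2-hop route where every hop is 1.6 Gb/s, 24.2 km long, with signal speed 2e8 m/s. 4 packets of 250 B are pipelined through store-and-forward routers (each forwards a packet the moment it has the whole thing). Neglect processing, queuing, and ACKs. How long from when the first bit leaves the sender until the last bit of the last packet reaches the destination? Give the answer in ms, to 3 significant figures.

0.248 ms

Per-hop transmission t_tx = L/R = 2000/1600000000 = 0.00125 ms.
Per-hop propagation t_prop = 24200/200000000 = 0.121 ms.
Pipeline fill: first packet needs 2·t_tx to clear all hops; remaining 3 packets each add one t_tx.
Total = (2+4-1)·t_tx + 2·t_prop = 5·0.00125 + 2·0.121 = 0.248 ms.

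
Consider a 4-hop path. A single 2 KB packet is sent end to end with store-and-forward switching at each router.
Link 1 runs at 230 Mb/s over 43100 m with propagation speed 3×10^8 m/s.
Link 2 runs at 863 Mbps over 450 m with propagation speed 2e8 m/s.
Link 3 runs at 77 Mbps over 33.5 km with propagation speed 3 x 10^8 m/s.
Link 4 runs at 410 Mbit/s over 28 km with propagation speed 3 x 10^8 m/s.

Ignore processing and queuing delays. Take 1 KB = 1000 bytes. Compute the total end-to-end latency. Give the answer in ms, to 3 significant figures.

0.686 ms

L = 16000 bits.
Transmission delays (L/R per hop): 0.0695652, 0.01854, 0.207792, 0.0390244 ms; sum = 0.334922 ms.
Propagation delays (d/s per hop): 0.143667, 0.00225, 0.111667, 0.0933333 ms; sum = 0.350917 ms.
End-to-end = 0.686 ms.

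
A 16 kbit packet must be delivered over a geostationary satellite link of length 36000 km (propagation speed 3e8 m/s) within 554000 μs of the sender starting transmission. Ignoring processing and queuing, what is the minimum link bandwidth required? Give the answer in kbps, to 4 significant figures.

Propagation delay = 36000000 / 300000000 = 120000 μs.
Transmission budget = 554000 − 120000 = 434000 μs.
R ≥ L / t_tx = 16000 bits / 0.434 s = 36.87 kbps.

36.87 kbps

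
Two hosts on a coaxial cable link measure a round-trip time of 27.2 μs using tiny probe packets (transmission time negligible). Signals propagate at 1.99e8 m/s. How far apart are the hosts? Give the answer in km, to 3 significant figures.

2.71 km

One-way propagation = RTT/2 = 13.6 μs.
d = s × t = 199000000 × 1.36e-05 = 2.71 km.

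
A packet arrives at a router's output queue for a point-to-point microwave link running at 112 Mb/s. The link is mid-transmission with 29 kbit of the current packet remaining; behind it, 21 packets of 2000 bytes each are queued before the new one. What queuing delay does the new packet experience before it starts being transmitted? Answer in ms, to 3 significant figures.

3.26 ms

Each queued packet: L/R = 16000/112000000 = 0.142857 ms.
21 queued → 3 ms.
Plus remaining 29000 bits of current packet: 0.258929 ms.
Queuing delay = 3.26 ms.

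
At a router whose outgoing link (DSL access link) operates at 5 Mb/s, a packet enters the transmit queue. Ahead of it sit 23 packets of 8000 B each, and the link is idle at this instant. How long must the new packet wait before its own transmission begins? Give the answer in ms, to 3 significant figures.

294 ms

Each queued packet: L/R = 64000/5000000 = 12.8 ms.
23 queued → 294.4 ms.
Queuing delay = 294 ms.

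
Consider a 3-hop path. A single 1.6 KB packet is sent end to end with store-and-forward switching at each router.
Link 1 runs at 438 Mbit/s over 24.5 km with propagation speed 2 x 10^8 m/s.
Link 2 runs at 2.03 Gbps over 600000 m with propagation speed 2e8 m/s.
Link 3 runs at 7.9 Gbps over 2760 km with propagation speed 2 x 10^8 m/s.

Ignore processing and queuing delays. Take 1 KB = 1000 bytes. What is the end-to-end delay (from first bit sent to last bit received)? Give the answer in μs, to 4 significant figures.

16960 μs

L = 12800 bits.
Transmission delays (L/R per hop): 29.2237, 6.30542, 1.62025 μs; sum = 37.1494 μs.
Propagation delays (d/s per hop): 122.5, 3000, 13800 μs; sum = 16922.5 μs.
End-to-end = 16960 μs.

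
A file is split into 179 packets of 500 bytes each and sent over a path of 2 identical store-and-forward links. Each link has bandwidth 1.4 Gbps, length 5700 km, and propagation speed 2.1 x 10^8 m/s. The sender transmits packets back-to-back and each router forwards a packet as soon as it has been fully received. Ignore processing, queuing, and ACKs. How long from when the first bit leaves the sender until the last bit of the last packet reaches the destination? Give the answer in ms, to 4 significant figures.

Per-hop transmission t_tx = L/R = 4000/1400000000 = 0.00285714 ms.
Per-hop propagation t_prop = 5700000/210000000 = 27.1429 ms.
Pipeline fill: first packet needs 2·t_tx to clear all hops; remaining 178 packets each add one t_tx.
Total = (2+179-1)·t_tx + 2·t_prop = 180·0.00285714 + 2·27.1429 = 54.80 ms.

54.80 ms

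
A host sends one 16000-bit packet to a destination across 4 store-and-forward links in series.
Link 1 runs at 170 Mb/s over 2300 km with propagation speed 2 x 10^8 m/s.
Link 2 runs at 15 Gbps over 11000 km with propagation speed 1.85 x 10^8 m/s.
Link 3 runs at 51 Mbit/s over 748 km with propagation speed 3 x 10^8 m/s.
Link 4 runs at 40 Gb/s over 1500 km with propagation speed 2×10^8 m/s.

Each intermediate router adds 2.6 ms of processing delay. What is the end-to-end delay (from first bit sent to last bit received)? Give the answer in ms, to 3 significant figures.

Transmission delays (L/R per hop): 0.0941176, 0.00106667, 0.313725, 0.0004 ms; sum = 0.40931 ms.
Propagation delays (d/s per hop): 11.5, 59.4595, 2.49333, 7.5 ms; sum = 80.9528 ms.
Processing at 3 router(s): 3 × 2.6 ms = 7.8 ms.
End-to-end = 89.2 ms.

89.2 ms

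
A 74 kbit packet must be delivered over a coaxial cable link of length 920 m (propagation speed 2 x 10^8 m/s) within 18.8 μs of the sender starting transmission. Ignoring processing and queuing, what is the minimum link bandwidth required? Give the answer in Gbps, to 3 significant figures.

5.21 Gbps

Propagation delay = 920 / 200000000 = 4.6 μs.
Transmission budget = 18.8 − 4.6 = 14.2 μs.
R ≥ L / t_tx = 74000 bits / 1.42e-05 s = 5.21 Gbps.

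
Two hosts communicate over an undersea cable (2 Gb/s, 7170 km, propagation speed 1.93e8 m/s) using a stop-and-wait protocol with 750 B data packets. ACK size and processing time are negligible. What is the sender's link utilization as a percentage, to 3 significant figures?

t_tx = L/R = 6000/2000000000 = 3e-06 s.
t_prop = 7170000/193000000 = 0.0371503 s; RTT = 0.0743005 s.
Cycle = t_tx + RTT = 0.0743035 s.
Utilization = t_tx / cycle = 3e-06/0.0743035 = 0.00404 %.

0.00404 %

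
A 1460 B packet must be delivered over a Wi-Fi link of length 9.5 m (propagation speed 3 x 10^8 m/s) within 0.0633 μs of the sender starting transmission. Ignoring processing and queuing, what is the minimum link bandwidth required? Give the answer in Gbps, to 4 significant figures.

369.2 Gbps

L = 11680 bits.
Propagation delay = 9.5 / 300000000 = 0.0316667 μs.
Transmission budget = 0.0633 − 0.0316667 = 0.0316333 μs.
R ≥ L / t_tx = 11680 bits / 3.16333e-08 s = 369.2 Gbps.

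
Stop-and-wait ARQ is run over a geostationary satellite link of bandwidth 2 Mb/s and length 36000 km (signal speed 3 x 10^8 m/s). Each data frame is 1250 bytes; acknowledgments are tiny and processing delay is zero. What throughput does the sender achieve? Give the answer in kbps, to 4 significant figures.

t_tx = L/R = 10000/2000000 = 0.005 s.
t_prop = 36000000/300000000 = 0.12 s; RTT = 0.24 s.
Cycle = t_tx + RTT = 0.245 s.
Throughput = L / cycle = 10000 / 0.245 = 40.82 kbps.

40.82 kbps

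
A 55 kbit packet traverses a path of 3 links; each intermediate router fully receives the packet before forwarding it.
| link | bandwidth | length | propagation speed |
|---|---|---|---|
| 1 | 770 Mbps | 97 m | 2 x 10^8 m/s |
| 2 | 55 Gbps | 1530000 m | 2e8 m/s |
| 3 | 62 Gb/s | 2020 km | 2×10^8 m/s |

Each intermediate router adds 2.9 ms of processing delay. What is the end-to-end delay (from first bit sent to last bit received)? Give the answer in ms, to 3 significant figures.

L = 55000 bits.
Transmission delays (L/R per hop): 0.0714286, 0.001, 0.000887097 ms; sum = 0.0733157 ms.
Propagation delays (d/s per hop): 0.000485, 7.65, 10.1 ms; sum = 17.7505 ms.
Processing at 2 router(s): 2 × 2.9 ms = 5.8 ms.
End-to-end = 23.6 ms.

23.6 ms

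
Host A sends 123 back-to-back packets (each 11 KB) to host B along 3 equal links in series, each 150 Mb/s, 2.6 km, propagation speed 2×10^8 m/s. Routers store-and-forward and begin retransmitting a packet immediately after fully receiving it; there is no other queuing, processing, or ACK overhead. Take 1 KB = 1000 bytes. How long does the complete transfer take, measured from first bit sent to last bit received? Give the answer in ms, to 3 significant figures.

73.4 ms

Per-hop transmission t_tx = L/R = 88000/150000000 = 0.586667 ms.
Per-hop propagation t_prop = 2600/200000000 = 0.013 ms.
Pipeline fill: first packet needs 3·t_tx to clear all hops; remaining 122 packets each add one t_tx.
Total = (3+123-1)·t_tx + 3·t_prop = 125·0.586667 + 3·0.013 = 73.4 ms.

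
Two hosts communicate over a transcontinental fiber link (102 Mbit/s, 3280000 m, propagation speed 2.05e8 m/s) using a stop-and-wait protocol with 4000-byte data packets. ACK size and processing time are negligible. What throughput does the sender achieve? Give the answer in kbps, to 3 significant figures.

t_tx = L/R = 32000/102000000 = 0.000313725 s.
t_prop = 3280000/2.05e+08 = 0.016 s; RTT = 0.032 s.
Cycle = t_tx + RTT = 0.0323137 s.
Throughput = L / cycle = 32000 / 0.0323137 = 990 kbps.

990 kbps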